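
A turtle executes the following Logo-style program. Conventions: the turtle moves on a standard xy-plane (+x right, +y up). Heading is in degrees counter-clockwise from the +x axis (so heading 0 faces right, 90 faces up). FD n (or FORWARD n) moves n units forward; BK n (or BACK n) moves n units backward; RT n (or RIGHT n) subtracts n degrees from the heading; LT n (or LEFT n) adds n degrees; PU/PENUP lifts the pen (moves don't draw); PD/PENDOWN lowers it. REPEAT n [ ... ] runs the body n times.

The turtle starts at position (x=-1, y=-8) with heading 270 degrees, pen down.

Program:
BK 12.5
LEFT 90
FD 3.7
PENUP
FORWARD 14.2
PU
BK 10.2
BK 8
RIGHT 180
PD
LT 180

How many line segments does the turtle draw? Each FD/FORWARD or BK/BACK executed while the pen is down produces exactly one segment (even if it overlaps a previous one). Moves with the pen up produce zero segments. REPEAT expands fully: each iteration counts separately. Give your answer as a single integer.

Answer: 2

Derivation:
Executing turtle program step by step:
Start: pos=(-1,-8), heading=270, pen down
BK 12.5: (-1,-8) -> (-1,4.5) [heading=270, draw]
LT 90: heading 270 -> 0
FD 3.7: (-1,4.5) -> (2.7,4.5) [heading=0, draw]
PU: pen up
FD 14.2: (2.7,4.5) -> (16.9,4.5) [heading=0, move]
PU: pen up
BK 10.2: (16.9,4.5) -> (6.7,4.5) [heading=0, move]
BK 8: (6.7,4.5) -> (-1.3,4.5) [heading=0, move]
RT 180: heading 0 -> 180
PD: pen down
LT 180: heading 180 -> 0
Final: pos=(-1.3,4.5), heading=0, 2 segment(s) drawn
Segments drawn: 2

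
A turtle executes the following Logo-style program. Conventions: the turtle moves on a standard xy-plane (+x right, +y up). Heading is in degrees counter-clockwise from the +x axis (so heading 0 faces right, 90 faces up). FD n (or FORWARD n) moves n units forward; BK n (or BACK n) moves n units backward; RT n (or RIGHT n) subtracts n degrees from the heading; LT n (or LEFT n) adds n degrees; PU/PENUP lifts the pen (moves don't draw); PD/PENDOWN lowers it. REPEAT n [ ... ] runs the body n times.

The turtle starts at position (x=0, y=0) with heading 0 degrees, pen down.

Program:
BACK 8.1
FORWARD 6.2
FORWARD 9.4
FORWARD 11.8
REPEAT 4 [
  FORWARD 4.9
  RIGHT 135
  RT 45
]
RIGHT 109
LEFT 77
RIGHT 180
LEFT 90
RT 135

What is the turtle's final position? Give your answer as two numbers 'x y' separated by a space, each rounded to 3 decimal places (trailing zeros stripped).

Executing turtle program step by step:
Start: pos=(0,0), heading=0, pen down
BK 8.1: (0,0) -> (-8.1,0) [heading=0, draw]
FD 6.2: (-8.1,0) -> (-1.9,0) [heading=0, draw]
FD 9.4: (-1.9,0) -> (7.5,0) [heading=0, draw]
FD 11.8: (7.5,0) -> (19.3,0) [heading=0, draw]
REPEAT 4 [
  -- iteration 1/4 --
  FD 4.9: (19.3,0) -> (24.2,0) [heading=0, draw]
  RT 135: heading 0 -> 225
  RT 45: heading 225 -> 180
  -- iteration 2/4 --
  FD 4.9: (24.2,0) -> (19.3,0) [heading=180, draw]
  RT 135: heading 180 -> 45
  RT 45: heading 45 -> 0
  -- iteration 3/4 --
  FD 4.9: (19.3,0) -> (24.2,0) [heading=0, draw]
  RT 135: heading 0 -> 225
  RT 45: heading 225 -> 180
  -- iteration 4/4 --
  FD 4.9: (24.2,0) -> (19.3,0) [heading=180, draw]
  RT 135: heading 180 -> 45
  RT 45: heading 45 -> 0
]
RT 109: heading 0 -> 251
LT 77: heading 251 -> 328
RT 180: heading 328 -> 148
LT 90: heading 148 -> 238
RT 135: heading 238 -> 103
Final: pos=(19.3,0), heading=103, 8 segment(s) drawn

Answer: 19.3 0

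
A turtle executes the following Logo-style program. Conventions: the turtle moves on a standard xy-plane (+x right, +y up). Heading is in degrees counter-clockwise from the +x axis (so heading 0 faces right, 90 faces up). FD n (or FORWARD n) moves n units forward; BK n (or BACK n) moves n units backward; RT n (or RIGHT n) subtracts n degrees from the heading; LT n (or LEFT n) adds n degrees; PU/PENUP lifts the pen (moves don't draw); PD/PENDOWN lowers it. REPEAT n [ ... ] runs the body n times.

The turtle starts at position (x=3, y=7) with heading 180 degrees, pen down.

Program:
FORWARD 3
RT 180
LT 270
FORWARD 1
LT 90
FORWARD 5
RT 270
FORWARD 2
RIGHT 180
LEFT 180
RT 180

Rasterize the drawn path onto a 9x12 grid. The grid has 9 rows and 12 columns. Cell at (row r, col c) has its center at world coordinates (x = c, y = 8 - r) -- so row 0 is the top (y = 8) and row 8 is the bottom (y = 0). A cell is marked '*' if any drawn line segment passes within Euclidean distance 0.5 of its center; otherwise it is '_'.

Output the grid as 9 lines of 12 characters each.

Segment 0: (3,7) -> (0,7)
Segment 1: (0,7) -> (-0,6)
Segment 2: (-0,6) -> (5,6)
Segment 3: (5,6) -> (5,8)

Answer: _____*______
****_*______
******______
____________
____________
____________
____________
____________
____________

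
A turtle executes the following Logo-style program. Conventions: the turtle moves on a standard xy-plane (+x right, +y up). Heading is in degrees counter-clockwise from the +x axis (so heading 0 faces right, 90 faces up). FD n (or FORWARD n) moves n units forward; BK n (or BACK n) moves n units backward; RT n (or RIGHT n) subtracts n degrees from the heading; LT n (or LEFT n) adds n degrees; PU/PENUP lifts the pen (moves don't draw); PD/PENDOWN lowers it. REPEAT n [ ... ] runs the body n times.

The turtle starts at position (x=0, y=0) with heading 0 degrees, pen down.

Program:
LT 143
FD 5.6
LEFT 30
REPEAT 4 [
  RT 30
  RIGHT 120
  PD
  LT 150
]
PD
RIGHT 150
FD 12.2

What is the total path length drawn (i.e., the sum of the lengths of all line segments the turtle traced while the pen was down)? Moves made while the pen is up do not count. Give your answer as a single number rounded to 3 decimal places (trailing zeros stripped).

Answer: 17.8

Derivation:
Executing turtle program step by step:
Start: pos=(0,0), heading=0, pen down
LT 143: heading 0 -> 143
FD 5.6: (0,0) -> (-4.472,3.37) [heading=143, draw]
LT 30: heading 143 -> 173
REPEAT 4 [
  -- iteration 1/4 --
  RT 30: heading 173 -> 143
  RT 120: heading 143 -> 23
  PD: pen down
  LT 150: heading 23 -> 173
  -- iteration 2/4 --
  RT 30: heading 173 -> 143
  RT 120: heading 143 -> 23
  PD: pen down
  LT 150: heading 23 -> 173
  -- iteration 3/4 --
  RT 30: heading 173 -> 143
  RT 120: heading 143 -> 23
  PD: pen down
  LT 150: heading 23 -> 173
  -- iteration 4/4 --
  RT 30: heading 173 -> 143
  RT 120: heading 143 -> 23
  PD: pen down
  LT 150: heading 23 -> 173
]
PD: pen down
RT 150: heading 173 -> 23
FD 12.2: (-4.472,3.37) -> (6.758,8.137) [heading=23, draw]
Final: pos=(6.758,8.137), heading=23, 2 segment(s) drawn

Segment lengths:
  seg 1: (0,0) -> (-4.472,3.37), length = 5.6
  seg 2: (-4.472,3.37) -> (6.758,8.137), length = 12.2
Total = 17.8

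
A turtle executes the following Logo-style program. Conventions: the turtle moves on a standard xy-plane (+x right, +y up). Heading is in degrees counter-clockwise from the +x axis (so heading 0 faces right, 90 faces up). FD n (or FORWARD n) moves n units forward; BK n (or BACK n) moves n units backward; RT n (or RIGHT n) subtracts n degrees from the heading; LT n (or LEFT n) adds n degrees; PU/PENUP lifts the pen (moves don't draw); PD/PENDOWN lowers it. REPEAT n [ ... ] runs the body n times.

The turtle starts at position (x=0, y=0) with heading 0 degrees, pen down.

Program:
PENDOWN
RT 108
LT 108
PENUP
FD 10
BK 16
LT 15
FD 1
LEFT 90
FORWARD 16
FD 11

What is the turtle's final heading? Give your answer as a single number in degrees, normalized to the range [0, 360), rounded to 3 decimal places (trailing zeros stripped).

Answer: 105

Derivation:
Executing turtle program step by step:
Start: pos=(0,0), heading=0, pen down
PD: pen down
RT 108: heading 0 -> 252
LT 108: heading 252 -> 0
PU: pen up
FD 10: (0,0) -> (10,0) [heading=0, move]
BK 16: (10,0) -> (-6,0) [heading=0, move]
LT 15: heading 0 -> 15
FD 1: (-6,0) -> (-5.034,0.259) [heading=15, move]
LT 90: heading 15 -> 105
FD 16: (-5.034,0.259) -> (-9.175,15.714) [heading=105, move]
FD 11: (-9.175,15.714) -> (-12.022,26.339) [heading=105, move]
Final: pos=(-12.022,26.339), heading=105, 0 segment(s) drawn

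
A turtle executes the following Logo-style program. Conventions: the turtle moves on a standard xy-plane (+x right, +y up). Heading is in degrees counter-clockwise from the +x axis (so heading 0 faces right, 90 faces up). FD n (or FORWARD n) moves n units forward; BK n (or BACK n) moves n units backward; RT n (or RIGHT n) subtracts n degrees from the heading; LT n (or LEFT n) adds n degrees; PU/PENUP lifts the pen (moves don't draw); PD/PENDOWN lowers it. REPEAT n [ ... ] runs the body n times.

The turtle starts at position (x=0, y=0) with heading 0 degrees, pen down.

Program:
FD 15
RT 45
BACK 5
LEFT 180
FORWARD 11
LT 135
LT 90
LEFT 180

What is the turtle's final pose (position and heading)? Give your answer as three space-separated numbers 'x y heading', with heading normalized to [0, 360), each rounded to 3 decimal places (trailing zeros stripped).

Answer: 3.686 11.314 180

Derivation:
Executing turtle program step by step:
Start: pos=(0,0), heading=0, pen down
FD 15: (0,0) -> (15,0) [heading=0, draw]
RT 45: heading 0 -> 315
BK 5: (15,0) -> (11.464,3.536) [heading=315, draw]
LT 180: heading 315 -> 135
FD 11: (11.464,3.536) -> (3.686,11.314) [heading=135, draw]
LT 135: heading 135 -> 270
LT 90: heading 270 -> 0
LT 180: heading 0 -> 180
Final: pos=(3.686,11.314), heading=180, 3 segment(s) drawn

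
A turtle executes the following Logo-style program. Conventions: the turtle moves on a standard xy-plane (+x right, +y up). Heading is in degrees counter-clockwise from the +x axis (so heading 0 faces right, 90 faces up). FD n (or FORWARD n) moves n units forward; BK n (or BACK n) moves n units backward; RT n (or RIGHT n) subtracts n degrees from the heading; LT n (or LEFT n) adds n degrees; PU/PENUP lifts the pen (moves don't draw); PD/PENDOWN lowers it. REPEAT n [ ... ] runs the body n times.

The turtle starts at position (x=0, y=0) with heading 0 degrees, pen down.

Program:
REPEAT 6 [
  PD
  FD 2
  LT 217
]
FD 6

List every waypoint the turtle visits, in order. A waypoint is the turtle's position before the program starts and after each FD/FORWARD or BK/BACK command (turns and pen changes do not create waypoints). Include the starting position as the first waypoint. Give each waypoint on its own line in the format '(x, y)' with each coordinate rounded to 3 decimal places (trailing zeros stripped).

Executing turtle program step by step:
Start: pos=(0,0), heading=0, pen down
REPEAT 6 [
  -- iteration 1/6 --
  PD: pen down
  FD 2: (0,0) -> (2,0) [heading=0, draw]
  LT 217: heading 0 -> 217
  -- iteration 2/6 --
  PD: pen down
  FD 2: (2,0) -> (0.403,-1.204) [heading=217, draw]
  LT 217: heading 217 -> 74
  -- iteration 3/6 --
  PD: pen down
  FD 2: (0.403,-1.204) -> (0.954,0.719) [heading=74, draw]
  LT 217: heading 74 -> 291
  -- iteration 4/6 --
  PD: pen down
  FD 2: (0.954,0.719) -> (1.671,-1.148) [heading=291, draw]
  LT 217: heading 291 -> 148
  -- iteration 5/6 --
  PD: pen down
  FD 2: (1.671,-1.148) -> (-0.025,-0.088) [heading=148, draw]
  LT 217: heading 148 -> 5
  -- iteration 6/6 --
  PD: pen down
  FD 2: (-0.025,-0.088) -> (1.967,0.086) [heading=5, draw]
  LT 217: heading 5 -> 222
]
FD 6: (1.967,0.086) -> (-2.492,-3.929) [heading=222, draw]
Final: pos=(-2.492,-3.929), heading=222, 7 segment(s) drawn
Waypoints (8 total):
(0, 0)
(2, 0)
(0.403, -1.204)
(0.954, 0.719)
(1.671, -1.148)
(-0.025, -0.088)
(1.967, 0.086)
(-2.492, -3.929)

Answer: (0, 0)
(2, 0)
(0.403, -1.204)
(0.954, 0.719)
(1.671, -1.148)
(-0.025, -0.088)
(1.967, 0.086)
(-2.492, -3.929)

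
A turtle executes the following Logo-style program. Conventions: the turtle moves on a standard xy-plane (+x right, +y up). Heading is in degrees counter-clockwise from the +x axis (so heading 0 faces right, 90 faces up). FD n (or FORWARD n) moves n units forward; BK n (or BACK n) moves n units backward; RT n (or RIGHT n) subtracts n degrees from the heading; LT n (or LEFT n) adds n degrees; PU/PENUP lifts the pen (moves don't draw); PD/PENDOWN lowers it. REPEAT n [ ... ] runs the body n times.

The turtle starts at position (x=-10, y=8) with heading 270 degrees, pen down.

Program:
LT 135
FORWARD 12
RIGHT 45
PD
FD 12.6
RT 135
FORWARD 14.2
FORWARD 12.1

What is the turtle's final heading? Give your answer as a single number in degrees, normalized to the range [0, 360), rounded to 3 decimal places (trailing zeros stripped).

Executing turtle program step by step:
Start: pos=(-10,8), heading=270, pen down
LT 135: heading 270 -> 45
FD 12: (-10,8) -> (-1.515,16.485) [heading=45, draw]
RT 45: heading 45 -> 0
PD: pen down
FD 12.6: (-1.515,16.485) -> (11.085,16.485) [heading=0, draw]
RT 135: heading 0 -> 225
FD 14.2: (11.085,16.485) -> (1.044,6.444) [heading=225, draw]
FD 12.1: (1.044,6.444) -> (-7.512,-2.112) [heading=225, draw]
Final: pos=(-7.512,-2.112), heading=225, 4 segment(s) drawn

Answer: 225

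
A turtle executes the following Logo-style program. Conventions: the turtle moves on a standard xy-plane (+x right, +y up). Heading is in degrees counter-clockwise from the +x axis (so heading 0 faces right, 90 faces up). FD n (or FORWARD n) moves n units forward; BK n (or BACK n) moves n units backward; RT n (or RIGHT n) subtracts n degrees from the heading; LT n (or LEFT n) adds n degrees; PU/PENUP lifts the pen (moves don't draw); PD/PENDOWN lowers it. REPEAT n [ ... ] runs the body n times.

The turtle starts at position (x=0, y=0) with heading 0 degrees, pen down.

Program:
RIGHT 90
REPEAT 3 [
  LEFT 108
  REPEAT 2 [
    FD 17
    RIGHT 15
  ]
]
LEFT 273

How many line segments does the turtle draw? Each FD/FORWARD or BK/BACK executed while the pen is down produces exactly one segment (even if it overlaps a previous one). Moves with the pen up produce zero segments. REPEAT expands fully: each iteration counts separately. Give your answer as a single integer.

Executing turtle program step by step:
Start: pos=(0,0), heading=0, pen down
RT 90: heading 0 -> 270
REPEAT 3 [
  -- iteration 1/3 --
  LT 108: heading 270 -> 18
  REPEAT 2 [
    -- iteration 1/2 --
    FD 17: (0,0) -> (16.168,5.253) [heading=18, draw]
    RT 15: heading 18 -> 3
    -- iteration 2/2 --
    FD 17: (16.168,5.253) -> (33.145,6.143) [heading=3, draw]
    RT 15: heading 3 -> 348
  ]
  -- iteration 2/3 --
  LT 108: heading 348 -> 96
  REPEAT 2 [
    -- iteration 1/2 --
    FD 17: (33.145,6.143) -> (31.368,23.05) [heading=96, draw]
    RT 15: heading 96 -> 81
    -- iteration 2/2 --
    FD 17: (31.368,23.05) -> (34.027,39.841) [heading=81, draw]
    RT 15: heading 81 -> 66
  ]
  -- iteration 3/3 --
  LT 108: heading 66 -> 174
  REPEAT 2 [
    -- iteration 1/2 --
    FD 17: (34.027,39.841) -> (17.12,41.618) [heading=174, draw]
    RT 15: heading 174 -> 159
    -- iteration 2/2 --
    FD 17: (17.12,41.618) -> (1.249,47.71) [heading=159, draw]
    RT 15: heading 159 -> 144
  ]
]
LT 273: heading 144 -> 57
Final: pos=(1.249,47.71), heading=57, 6 segment(s) drawn
Segments drawn: 6

Answer: 6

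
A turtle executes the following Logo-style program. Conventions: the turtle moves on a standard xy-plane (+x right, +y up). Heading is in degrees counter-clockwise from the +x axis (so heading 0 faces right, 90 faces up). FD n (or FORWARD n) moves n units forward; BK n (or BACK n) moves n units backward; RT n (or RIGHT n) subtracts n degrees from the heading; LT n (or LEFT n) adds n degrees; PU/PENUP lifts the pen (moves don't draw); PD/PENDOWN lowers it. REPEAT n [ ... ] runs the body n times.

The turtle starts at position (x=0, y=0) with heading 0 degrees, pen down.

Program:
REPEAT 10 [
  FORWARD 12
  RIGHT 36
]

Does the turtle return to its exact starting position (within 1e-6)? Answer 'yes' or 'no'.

Executing turtle program step by step:
Start: pos=(0,0), heading=0, pen down
REPEAT 10 [
  -- iteration 1/10 --
  FD 12: (0,0) -> (12,0) [heading=0, draw]
  RT 36: heading 0 -> 324
  -- iteration 2/10 --
  FD 12: (12,0) -> (21.708,-7.053) [heading=324, draw]
  RT 36: heading 324 -> 288
  -- iteration 3/10 --
  FD 12: (21.708,-7.053) -> (25.416,-18.466) [heading=288, draw]
  RT 36: heading 288 -> 252
  -- iteration 4/10 --
  FD 12: (25.416,-18.466) -> (21.708,-29.879) [heading=252, draw]
  RT 36: heading 252 -> 216
  -- iteration 5/10 --
  FD 12: (21.708,-29.879) -> (12,-36.932) [heading=216, draw]
  RT 36: heading 216 -> 180
  -- iteration 6/10 --
  FD 12: (12,-36.932) -> (0,-36.932) [heading=180, draw]
  RT 36: heading 180 -> 144
  -- iteration 7/10 --
  FD 12: (0,-36.932) -> (-9.708,-29.879) [heading=144, draw]
  RT 36: heading 144 -> 108
  -- iteration 8/10 --
  FD 12: (-9.708,-29.879) -> (-13.416,-18.466) [heading=108, draw]
  RT 36: heading 108 -> 72
  -- iteration 9/10 --
  FD 12: (-13.416,-18.466) -> (-9.708,-7.053) [heading=72, draw]
  RT 36: heading 72 -> 36
  -- iteration 10/10 --
  FD 12: (-9.708,-7.053) -> (0,0) [heading=36, draw]
  RT 36: heading 36 -> 0
]
Final: pos=(0,0), heading=0, 10 segment(s) drawn

Start position: (0, 0)
Final position: (0, 0)
Distance = 0; < 1e-6 -> CLOSED

Answer: yes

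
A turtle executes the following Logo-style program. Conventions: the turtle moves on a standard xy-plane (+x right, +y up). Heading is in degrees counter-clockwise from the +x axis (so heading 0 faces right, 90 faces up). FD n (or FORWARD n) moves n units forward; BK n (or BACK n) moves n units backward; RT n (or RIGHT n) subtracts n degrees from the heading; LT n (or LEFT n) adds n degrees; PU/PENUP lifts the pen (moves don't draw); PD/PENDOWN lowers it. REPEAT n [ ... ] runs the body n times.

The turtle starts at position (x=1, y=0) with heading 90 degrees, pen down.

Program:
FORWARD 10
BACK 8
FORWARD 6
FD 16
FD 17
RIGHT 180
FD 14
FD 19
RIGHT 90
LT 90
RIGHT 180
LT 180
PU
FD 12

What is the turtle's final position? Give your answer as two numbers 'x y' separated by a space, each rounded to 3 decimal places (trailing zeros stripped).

Executing turtle program step by step:
Start: pos=(1,0), heading=90, pen down
FD 10: (1,0) -> (1,10) [heading=90, draw]
BK 8: (1,10) -> (1,2) [heading=90, draw]
FD 6: (1,2) -> (1,8) [heading=90, draw]
FD 16: (1,8) -> (1,24) [heading=90, draw]
FD 17: (1,24) -> (1,41) [heading=90, draw]
RT 180: heading 90 -> 270
FD 14: (1,41) -> (1,27) [heading=270, draw]
FD 19: (1,27) -> (1,8) [heading=270, draw]
RT 90: heading 270 -> 180
LT 90: heading 180 -> 270
RT 180: heading 270 -> 90
LT 180: heading 90 -> 270
PU: pen up
FD 12: (1,8) -> (1,-4) [heading=270, move]
Final: pos=(1,-4), heading=270, 7 segment(s) drawn

Answer: 1 -4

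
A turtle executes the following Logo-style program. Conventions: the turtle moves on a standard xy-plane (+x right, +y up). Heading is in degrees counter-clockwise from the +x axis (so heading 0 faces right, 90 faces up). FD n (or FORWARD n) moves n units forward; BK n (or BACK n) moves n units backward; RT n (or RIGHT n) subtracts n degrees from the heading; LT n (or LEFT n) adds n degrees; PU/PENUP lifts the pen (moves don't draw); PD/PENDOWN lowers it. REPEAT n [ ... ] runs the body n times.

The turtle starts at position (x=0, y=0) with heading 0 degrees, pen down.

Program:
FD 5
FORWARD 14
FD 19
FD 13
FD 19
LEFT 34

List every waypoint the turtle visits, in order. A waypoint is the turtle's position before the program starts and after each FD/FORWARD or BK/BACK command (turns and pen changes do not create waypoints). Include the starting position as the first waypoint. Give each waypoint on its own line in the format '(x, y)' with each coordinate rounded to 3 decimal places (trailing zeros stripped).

Executing turtle program step by step:
Start: pos=(0,0), heading=0, pen down
FD 5: (0,0) -> (5,0) [heading=0, draw]
FD 14: (5,0) -> (19,0) [heading=0, draw]
FD 19: (19,0) -> (38,0) [heading=0, draw]
FD 13: (38,0) -> (51,0) [heading=0, draw]
FD 19: (51,0) -> (70,0) [heading=0, draw]
LT 34: heading 0 -> 34
Final: pos=(70,0), heading=34, 5 segment(s) drawn
Waypoints (6 total):
(0, 0)
(5, 0)
(19, 0)
(38, 0)
(51, 0)
(70, 0)

Answer: (0, 0)
(5, 0)
(19, 0)
(38, 0)
(51, 0)
(70, 0)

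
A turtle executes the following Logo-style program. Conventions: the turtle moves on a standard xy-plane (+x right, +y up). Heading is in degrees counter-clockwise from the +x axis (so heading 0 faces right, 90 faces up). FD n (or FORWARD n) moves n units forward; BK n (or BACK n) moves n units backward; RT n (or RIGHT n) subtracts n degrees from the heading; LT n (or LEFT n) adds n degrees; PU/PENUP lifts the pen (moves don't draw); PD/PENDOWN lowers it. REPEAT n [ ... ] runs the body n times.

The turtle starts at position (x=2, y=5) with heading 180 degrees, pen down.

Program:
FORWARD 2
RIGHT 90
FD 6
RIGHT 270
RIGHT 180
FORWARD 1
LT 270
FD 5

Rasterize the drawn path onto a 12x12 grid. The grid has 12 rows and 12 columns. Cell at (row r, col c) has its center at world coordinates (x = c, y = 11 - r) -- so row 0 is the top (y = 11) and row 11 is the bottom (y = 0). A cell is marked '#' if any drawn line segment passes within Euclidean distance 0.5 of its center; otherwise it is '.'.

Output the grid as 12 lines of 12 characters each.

Answer: ##..........
##..........
##..........
##..........
##..........
##..........
###.........
............
............
............
............
............

Derivation:
Segment 0: (2,5) -> (0,5)
Segment 1: (0,5) -> (0,11)
Segment 2: (0,11) -> (1,11)
Segment 3: (1,11) -> (1,6)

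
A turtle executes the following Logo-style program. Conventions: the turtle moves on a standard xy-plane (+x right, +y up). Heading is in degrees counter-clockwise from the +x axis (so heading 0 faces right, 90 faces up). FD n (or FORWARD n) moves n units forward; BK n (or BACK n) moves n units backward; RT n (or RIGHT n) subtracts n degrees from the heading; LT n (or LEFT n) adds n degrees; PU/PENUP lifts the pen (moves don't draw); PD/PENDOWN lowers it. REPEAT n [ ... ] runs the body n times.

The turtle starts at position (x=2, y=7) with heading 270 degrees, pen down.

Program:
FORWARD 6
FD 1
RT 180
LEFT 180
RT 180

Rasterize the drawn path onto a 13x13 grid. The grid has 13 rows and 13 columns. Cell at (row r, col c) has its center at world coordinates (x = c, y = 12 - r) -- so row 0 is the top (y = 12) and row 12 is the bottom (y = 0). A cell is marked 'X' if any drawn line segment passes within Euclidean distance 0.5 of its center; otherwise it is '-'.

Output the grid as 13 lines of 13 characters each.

Answer: -------------
-------------
-------------
-------------
-------------
--X----------
--X----------
--X----------
--X----------
--X----------
--X----------
--X----------
--X----------

Derivation:
Segment 0: (2,7) -> (2,1)
Segment 1: (2,1) -> (2,0)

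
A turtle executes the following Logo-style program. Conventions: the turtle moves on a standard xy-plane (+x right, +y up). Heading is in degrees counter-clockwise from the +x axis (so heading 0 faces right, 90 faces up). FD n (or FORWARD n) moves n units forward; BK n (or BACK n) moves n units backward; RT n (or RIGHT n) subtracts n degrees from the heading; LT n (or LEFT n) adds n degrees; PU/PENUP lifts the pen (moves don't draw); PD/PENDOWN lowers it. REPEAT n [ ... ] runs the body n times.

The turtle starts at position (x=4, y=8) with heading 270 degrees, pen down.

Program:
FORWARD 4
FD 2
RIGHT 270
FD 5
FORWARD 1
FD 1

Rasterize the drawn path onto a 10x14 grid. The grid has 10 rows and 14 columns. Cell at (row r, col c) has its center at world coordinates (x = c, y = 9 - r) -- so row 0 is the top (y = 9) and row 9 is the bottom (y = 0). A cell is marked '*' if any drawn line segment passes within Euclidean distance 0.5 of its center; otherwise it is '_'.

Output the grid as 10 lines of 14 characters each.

Answer: ______________
____*_________
____*_________
____*_________
____*_________
____*_________
____*_________
____********__
______________
______________

Derivation:
Segment 0: (4,8) -> (4,4)
Segment 1: (4,4) -> (4,2)
Segment 2: (4,2) -> (9,2)
Segment 3: (9,2) -> (10,2)
Segment 4: (10,2) -> (11,2)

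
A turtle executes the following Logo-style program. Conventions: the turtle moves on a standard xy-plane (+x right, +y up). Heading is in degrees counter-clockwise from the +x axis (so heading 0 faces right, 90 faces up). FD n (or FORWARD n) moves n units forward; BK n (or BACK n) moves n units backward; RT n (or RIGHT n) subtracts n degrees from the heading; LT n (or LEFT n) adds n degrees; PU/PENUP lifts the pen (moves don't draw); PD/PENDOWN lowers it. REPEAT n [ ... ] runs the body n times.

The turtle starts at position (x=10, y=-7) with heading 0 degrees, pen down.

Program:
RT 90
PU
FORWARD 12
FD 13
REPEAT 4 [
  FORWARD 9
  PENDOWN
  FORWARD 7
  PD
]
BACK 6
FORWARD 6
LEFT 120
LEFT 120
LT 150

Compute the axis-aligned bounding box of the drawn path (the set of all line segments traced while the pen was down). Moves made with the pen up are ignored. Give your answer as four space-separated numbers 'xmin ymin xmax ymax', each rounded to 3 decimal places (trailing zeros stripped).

Answer: 10 -96 10 -41

Derivation:
Executing turtle program step by step:
Start: pos=(10,-7), heading=0, pen down
RT 90: heading 0 -> 270
PU: pen up
FD 12: (10,-7) -> (10,-19) [heading=270, move]
FD 13: (10,-19) -> (10,-32) [heading=270, move]
REPEAT 4 [
  -- iteration 1/4 --
  FD 9: (10,-32) -> (10,-41) [heading=270, move]
  PD: pen down
  FD 7: (10,-41) -> (10,-48) [heading=270, draw]
  PD: pen down
  -- iteration 2/4 --
  FD 9: (10,-48) -> (10,-57) [heading=270, draw]
  PD: pen down
  FD 7: (10,-57) -> (10,-64) [heading=270, draw]
  PD: pen down
  -- iteration 3/4 --
  FD 9: (10,-64) -> (10,-73) [heading=270, draw]
  PD: pen down
  FD 7: (10,-73) -> (10,-80) [heading=270, draw]
  PD: pen down
  -- iteration 4/4 --
  FD 9: (10,-80) -> (10,-89) [heading=270, draw]
  PD: pen down
  FD 7: (10,-89) -> (10,-96) [heading=270, draw]
  PD: pen down
]
BK 6: (10,-96) -> (10,-90) [heading=270, draw]
FD 6: (10,-90) -> (10,-96) [heading=270, draw]
LT 120: heading 270 -> 30
LT 120: heading 30 -> 150
LT 150: heading 150 -> 300
Final: pos=(10,-96), heading=300, 9 segment(s) drawn

Segment endpoints: x in {10}, y in {-96, -90, -89, -80, -73, -64, -57, -48, -41}
xmin=10, ymin=-96, xmax=10, ymax=-41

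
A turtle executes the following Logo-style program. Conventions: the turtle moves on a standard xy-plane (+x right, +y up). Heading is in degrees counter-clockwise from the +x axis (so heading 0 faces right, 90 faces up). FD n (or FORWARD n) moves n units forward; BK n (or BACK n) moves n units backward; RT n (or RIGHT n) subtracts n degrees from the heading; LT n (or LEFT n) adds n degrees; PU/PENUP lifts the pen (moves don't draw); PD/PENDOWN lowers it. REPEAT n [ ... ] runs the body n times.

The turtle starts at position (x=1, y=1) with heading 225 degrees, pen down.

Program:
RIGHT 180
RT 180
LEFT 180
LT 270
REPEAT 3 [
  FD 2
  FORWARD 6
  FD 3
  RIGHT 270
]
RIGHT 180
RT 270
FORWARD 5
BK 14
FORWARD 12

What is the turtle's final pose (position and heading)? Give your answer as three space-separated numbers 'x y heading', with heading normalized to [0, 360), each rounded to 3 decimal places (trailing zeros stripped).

Executing turtle program step by step:
Start: pos=(1,1), heading=225, pen down
RT 180: heading 225 -> 45
RT 180: heading 45 -> 225
LT 180: heading 225 -> 45
LT 270: heading 45 -> 315
REPEAT 3 [
  -- iteration 1/3 --
  FD 2: (1,1) -> (2.414,-0.414) [heading=315, draw]
  FD 6: (2.414,-0.414) -> (6.657,-4.657) [heading=315, draw]
  FD 3: (6.657,-4.657) -> (8.778,-6.778) [heading=315, draw]
  RT 270: heading 315 -> 45
  -- iteration 2/3 --
  FD 2: (8.778,-6.778) -> (10.192,-5.364) [heading=45, draw]
  FD 6: (10.192,-5.364) -> (14.435,-1.121) [heading=45, draw]
  FD 3: (14.435,-1.121) -> (16.556,1) [heading=45, draw]
  RT 270: heading 45 -> 135
  -- iteration 3/3 --
  FD 2: (16.556,1) -> (15.142,2.414) [heading=135, draw]
  FD 6: (15.142,2.414) -> (10.899,6.657) [heading=135, draw]
  FD 3: (10.899,6.657) -> (8.778,8.778) [heading=135, draw]
  RT 270: heading 135 -> 225
]
RT 180: heading 225 -> 45
RT 270: heading 45 -> 135
FD 5: (8.778,8.778) -> (5.243,12.314) [heading=135, draw]
BK 14: (5.243,12.314) -> (15.142,2.414) [heading=135, draw]
FD 12: (15.142,2.414) -> (6.657,10.899) [heading=135, draw]
Final: pos=(6.657,10.899), heading=135, 12 segment(s) drawn

Answer: 6.657 10.899 135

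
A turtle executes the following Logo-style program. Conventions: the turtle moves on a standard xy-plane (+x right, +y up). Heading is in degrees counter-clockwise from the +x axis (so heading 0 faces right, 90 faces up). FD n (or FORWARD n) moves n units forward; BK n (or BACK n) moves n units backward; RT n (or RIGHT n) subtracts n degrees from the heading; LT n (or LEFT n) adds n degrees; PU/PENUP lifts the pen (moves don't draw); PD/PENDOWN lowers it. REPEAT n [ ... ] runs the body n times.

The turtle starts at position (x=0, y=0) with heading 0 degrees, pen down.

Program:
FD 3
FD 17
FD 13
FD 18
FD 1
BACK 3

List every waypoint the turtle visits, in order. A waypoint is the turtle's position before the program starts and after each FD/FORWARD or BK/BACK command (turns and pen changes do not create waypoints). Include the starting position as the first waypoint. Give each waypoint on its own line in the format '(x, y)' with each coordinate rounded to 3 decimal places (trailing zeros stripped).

Answer: (0, 0)
(3, 0)
(20, 0)
(33, 0)
(51, 0)
(52, 0)
(49, 0)

Derivation:
Executing turtle program step by step:
Start: pos=(0,0), heading=0, pen down
FD 3: (0,0) -> (3,0) [heading=0, draw]
FD 17: (3,0) -> (20,0) [heading=0, draw]
FD 13: (20,0) -> (33,0) [heading=0, draw]
FD 18: (33,0) -> (51,0) [heading=0, draw]
FD 1: (51,0) -> (52,0) [heading=0, draw]
BK 3: (52,0) -> (49,0) [heading=0, draw]
Final: pos=(49,0), heading=0, 6 segment(s) drawn
Waypoints (7 total):
(0, 0)
(3, 0)
(20, 0)
(33, 0)
(51, 0)
(52, 0)
(49, 0)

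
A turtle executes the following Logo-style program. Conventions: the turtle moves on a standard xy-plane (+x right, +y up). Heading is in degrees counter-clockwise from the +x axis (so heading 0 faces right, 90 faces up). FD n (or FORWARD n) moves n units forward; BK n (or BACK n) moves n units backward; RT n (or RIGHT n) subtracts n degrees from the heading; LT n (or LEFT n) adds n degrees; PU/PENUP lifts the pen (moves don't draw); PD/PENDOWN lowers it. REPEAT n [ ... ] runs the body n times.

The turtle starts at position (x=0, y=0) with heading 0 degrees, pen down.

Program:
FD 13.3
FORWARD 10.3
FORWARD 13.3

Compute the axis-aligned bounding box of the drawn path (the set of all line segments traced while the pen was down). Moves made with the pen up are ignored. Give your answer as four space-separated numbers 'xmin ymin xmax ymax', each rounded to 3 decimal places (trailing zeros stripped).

Executing turtle program step by step:
Start: pos=(0,0), heading=0, pen down
FD 13.3: (0,0) -> (13.3,0) [heading=0, draw]
FD 10.3: (13.3,0) -> (23.6,0) [heading=0, draw]
FD 13.3: (23.6,0) -> (36.9,0) [heading=0, draw]
Final: pos=(36.9,0), heading=0, 3 segment(s) drawn

Segment endpoints: x in {0, 13.3, 23.6, 36.9}, y in {0}
xmin=0, ymin=0, xmax=36.9, ymax=0

Answer: 0 0 36.9 0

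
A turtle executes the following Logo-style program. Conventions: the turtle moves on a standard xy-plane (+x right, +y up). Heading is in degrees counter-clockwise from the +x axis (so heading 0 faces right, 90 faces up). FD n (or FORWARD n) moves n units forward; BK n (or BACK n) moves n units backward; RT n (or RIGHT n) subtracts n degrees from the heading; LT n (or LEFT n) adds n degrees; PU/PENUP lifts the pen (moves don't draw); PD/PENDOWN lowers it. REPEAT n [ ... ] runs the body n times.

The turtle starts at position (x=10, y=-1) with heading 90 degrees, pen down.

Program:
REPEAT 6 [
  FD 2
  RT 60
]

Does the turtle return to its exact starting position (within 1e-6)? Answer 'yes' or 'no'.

Answer: yes

Derivation:
Executing turtle program step by step:
Start: pos=(10,-1), heading=90, pen down
REPEAT 6 [
  -- iteration 1/6 --
  FD 2: (10,-1) -> (10,1) [heading=90, draw]
  RT 60: heading 90 -> 30
  -- iteration 2/6 --
  FD 2: (10,1) -> (11.732,2) [heading=30, draw]
  RT 60: heading 30 -> 330
  -- iteration 3/6 --
  FD 2: (11.732,2) -> (13.464,1) [heading=330, draw]
  RT 60: heading 330 -> 270
  -- iteration 4/6 --
  FD 2: (13.464,1) -> (13.464,-1) [heading=270, draw]
  RT 60: heading 270 -> 210
  -- iteration 5/6 --
  FD 2: (13.464,-1) -> (11.732,-2) [heading=210, draw]
  RT 60: heading 210 -> 150
  -- iteration 6/6 --
  FD 2: (11.732,-2) -> (10,-1) [heading=150, draw]
  RT 60: heading 150 -> 90
]
Final: pos=(10,-1), heading=90, 6 segment(s) drawn

Start position: (10, -1)
Final position: (10, -1)
Distance = 0; < 1e-6 -> CLOSED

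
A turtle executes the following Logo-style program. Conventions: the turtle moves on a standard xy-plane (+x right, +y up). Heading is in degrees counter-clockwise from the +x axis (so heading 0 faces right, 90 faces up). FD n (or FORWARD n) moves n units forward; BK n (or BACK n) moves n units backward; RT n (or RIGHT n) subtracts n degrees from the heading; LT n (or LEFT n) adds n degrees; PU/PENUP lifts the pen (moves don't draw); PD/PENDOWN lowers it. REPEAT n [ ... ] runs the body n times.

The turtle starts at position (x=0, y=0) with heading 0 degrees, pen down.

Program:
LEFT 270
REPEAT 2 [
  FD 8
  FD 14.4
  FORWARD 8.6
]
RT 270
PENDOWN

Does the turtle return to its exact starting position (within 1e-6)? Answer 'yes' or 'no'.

Executing turtle program step by step:
Start: pos=(0,0), heading=0, pen down
LT 270: heading 0 -> 270
REPEAT 2 [
  -- iteration 1/2 --
  FD 8: (0,0) -> (0,-8) [heading=270, draw]
  FD 14.4: (0,-8) -> (0,-22.4) [heading=270, draw]
  FD 8.6: (0,-22.4) -> (0,-31) [heading=270, draw]
  -- iteration 2/2 --
  FD 8: (0,-31) -> (0,-39) [heading=270, draw]
  FD 14.4: (0,-39) -> (0,-53.4) [heading=270, draw]
  FD 8.6: (0,-53.4) -> (0,-62) [heading=270, draw]
]
RT 270: heading 270 -> 0
PD: pen down
Final: pos=(0,-62), heading=0, 6 segment(s) drawn

Start position: (0, 0)
Final position: (0, -62)
Distance = 62; >= 1e-6 -> NOT closed

Answer: no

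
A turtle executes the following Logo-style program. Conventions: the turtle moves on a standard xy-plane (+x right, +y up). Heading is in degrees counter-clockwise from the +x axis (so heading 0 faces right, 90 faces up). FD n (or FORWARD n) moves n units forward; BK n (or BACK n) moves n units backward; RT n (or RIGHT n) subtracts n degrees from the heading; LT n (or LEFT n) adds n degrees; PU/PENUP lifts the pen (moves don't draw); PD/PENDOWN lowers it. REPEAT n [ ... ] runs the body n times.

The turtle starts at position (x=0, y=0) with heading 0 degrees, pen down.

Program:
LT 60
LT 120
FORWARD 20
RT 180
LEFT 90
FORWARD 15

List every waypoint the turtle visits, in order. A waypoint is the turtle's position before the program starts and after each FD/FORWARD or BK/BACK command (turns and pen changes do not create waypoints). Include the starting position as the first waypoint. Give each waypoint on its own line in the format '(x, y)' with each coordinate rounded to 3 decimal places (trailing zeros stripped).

Executing turtle program step by step:
Start: pos=(0,0), heading=0, pen down
LT 60: heading 0 -> 60
LT 120: heading 60 -> 180
FD 20: (0,0) -> (-20,0) [heading=180, draw]
RT 180: heading 180 -> 0
LT 90: heading 0 -> 90
FD 15: (-20,0) -> (-20,15) [heading=90, draw]
Final: pos=(-20,15), heading=90, 2 segment(s) drawn
Waypoints (3 total):
(0, 0)
(-20, 0)
(-20, 15)

Answer: (0, 0)
(-20, 0)
(-20, 15)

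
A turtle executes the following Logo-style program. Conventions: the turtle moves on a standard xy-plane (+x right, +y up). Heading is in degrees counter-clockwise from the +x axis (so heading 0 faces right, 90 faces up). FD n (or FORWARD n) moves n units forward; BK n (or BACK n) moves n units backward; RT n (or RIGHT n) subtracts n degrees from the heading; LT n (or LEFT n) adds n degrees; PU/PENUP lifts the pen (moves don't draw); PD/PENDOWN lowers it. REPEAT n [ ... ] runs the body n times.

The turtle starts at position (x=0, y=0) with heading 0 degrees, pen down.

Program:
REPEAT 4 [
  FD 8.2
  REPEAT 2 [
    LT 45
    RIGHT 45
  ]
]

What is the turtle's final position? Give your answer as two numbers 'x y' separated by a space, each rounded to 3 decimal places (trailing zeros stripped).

Answer: 32.8 0

Derivation:
Executing turtle program step by step:
Start: pos=(0,0), heading=0, pen down
REPEAT 4 [
  -- iteration 1/4 --
  FD 8.2: (0,0) -> (8.2,0) [heading=0, draw]
  REPEAT 2 [
    -- iteration 1/2 --
    LT 45: heading 0 -> 45
    RT 45: heading 45 -> 0
    -- iteration 2/2 --
    LT 45: heading 0 -> 45
    RT 45: heading 45 -> 0
  ]
  -- iteration 2/4 --
  FD 8.2: (8.2,0) -> (16.4,0) [heading=0, draw]
  REPEAT 2 [
    -- iteration 1/2 --
    LT 45: heading 0 -> 45
    RT 45: heading 45 -> 0
    -- iteration 2/2 --
    LT 45: heading 0 -> 45
    RT 45: heading 45 -> 0
  ]
  -- iteration 3/4 --
  FD 8.2: (16.4,0) -> (24.6,0) [heading=0, draw]
  REPEAT 2 [
    -- iteration 1/2 --
    LT 45: heading 0 -> 45
    RT 45: heading 45 -> 0
    -- iteration 2/2 --
    LT 45: heading 0 -> 45
    RT 45: heading 45 -> 0
  ]
  -- iteration 4/4 --
  FD 8.2: (24.6,0) -> (32.8,0) [heading=0, draw]
  REPEAT 2 [
    -- iteration 1/2 --
    LT 45: heading 0 -> 45
    RT 45: heading 45 -> 0
    -- iteration 2/2 --
    LT 45: heading 0 -> 45
    RT 45: heading 45 -> 0
  ]
]
Final: pos=(32.8,0), heading=0, 4 segment(s) drawn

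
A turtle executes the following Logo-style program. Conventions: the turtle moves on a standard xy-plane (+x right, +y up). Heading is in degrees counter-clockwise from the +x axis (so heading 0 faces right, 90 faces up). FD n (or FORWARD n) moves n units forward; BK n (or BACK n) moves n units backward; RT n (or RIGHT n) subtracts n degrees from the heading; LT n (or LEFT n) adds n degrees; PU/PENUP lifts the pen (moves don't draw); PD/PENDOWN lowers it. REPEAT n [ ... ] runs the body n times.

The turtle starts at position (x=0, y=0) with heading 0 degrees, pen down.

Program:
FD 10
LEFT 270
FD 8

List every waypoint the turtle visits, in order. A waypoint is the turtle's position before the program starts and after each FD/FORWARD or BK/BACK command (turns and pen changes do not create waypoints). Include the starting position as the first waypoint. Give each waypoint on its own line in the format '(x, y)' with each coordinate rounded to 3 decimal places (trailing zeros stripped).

Answer: (0, 0)
(10, 0)
(10, -8)

Derivation:
Executing turtle program step by step:
Start: pos=(0,0), heading=0, pen down
FD 10: (0,0) -> (10,0) [heading=0, draw]
LT 270: heading 0 -> 270
FD 8: (10,0) -> (10,-8) [heading=270, draw]
Final: pos=(10,-8), heading=270, 2 segment(s) drawn
Waypoints (3 total):
(0, 0)
(10, 0)
(10, -8)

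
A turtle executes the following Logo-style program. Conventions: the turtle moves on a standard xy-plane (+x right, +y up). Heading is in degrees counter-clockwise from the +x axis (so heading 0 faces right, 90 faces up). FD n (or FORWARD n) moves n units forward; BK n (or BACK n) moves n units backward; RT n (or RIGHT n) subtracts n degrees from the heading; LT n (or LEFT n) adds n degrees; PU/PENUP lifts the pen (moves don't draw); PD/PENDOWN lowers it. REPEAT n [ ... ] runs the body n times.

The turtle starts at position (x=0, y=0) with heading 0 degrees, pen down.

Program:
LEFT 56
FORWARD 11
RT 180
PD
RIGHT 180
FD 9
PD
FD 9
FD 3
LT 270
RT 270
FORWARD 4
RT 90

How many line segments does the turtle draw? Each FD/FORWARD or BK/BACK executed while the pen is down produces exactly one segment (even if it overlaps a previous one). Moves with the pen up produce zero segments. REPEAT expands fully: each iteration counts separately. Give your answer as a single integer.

Executing turtle program step by step:
Start: pos=(0,0), heading=0, pen down
LT 56: heading 0 -> 56
FD 11: (0,0) -> (6.151,9.119) [heading=56, draw]
RT 180: heading 56 -> 236
PD: pen down
RT 180: heading 236 -> 56
FD 9: (6.151,9.119) -> (11.184,16.581) [heading=56, draw]
PD: pen down
FD 9: (11.184,16.581) -> (16.217,24.042) [heading=56, draw]
FD 3: (16.217,24.042) -> (17.894,26.529) [heading=56, draw]
LT 270: heading 56 -> 326
RT 270: heading 326 -> 56
FD 4: (17.894,26.529) -> (20.131,29.845) [heading=56, draw]
RT 90: heading 56 -> 326
Final: pos=(20.131,29.845), heading=326, 5 segment(s) drawn
Segments drawn: 5

Answer: 5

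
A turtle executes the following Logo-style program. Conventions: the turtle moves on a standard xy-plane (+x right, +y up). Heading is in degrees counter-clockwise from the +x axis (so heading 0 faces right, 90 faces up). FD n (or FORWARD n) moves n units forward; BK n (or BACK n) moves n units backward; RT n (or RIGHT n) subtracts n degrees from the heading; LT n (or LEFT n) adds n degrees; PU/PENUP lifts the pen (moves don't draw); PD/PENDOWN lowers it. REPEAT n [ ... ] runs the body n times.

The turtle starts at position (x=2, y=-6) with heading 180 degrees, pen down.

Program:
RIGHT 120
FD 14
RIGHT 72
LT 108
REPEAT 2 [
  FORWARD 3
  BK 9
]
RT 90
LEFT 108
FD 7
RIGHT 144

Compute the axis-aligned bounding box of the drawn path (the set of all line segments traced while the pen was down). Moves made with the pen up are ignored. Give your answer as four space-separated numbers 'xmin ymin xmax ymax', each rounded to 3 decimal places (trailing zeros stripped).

Answer: 2 -6 10.254 9.108

Derivation:
Executing turtle program step by step:
Start: pos=(2,-6), heading=180, pen down
RT 120: heading 180 -> 60
FD 14: (2,-6) -> (9,6.124) [heading=60, draw]
RT 72: heading 60 -> 348
LT 108: heading 348 -> 96
REPEAT 2 [
  -- iteration 1/2 --
  FD 3: (9,6.124) -> (8.686,9.108) [heading=96, draw]
  BK 9: (8.686,9.108) -> (9.627,0.157) [heading=96, draw]
  -- iteration 2/2 --
  FD 3: (9.627,0.157) -> (9.314,3.141) [heading=96, draw]
  BK 9: (9.314,3.141) -> (10.254,-5.81) [heading=96, draw]
]
RT 90: heading 96 -> 6
LT 108: heading 6 -> 114
FD 7: (10.254,-5.81) -> (7.407,0.585) [heading=114, draw]
RT 144: heading 114 -> 330
Final: pos=(7.407,0.585), heading=330, 6 segment(s) drawn

Segment endpoints: x in {2, 7.407, 8.686, 9, 9.314, 9.627, 10.254}, y in {-6, -5.81, 0.157, 0.585, 3.141, 6.124, 9.108}
xmin=2, ymin=-6, xmax=10.254, ymax=9.108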